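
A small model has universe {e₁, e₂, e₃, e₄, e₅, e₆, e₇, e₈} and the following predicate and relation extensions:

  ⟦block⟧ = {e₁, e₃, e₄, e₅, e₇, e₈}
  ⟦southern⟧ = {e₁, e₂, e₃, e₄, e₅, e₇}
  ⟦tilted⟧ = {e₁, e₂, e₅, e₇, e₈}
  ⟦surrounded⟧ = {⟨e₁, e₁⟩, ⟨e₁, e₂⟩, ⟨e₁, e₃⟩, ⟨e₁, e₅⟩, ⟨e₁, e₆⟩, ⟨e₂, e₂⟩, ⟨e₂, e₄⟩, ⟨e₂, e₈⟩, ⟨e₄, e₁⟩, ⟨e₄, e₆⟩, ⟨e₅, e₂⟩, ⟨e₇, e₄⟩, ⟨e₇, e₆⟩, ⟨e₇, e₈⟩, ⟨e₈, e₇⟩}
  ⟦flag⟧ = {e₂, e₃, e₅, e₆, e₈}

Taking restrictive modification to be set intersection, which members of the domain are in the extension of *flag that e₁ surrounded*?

{e₂, e₃, e₅, e₆}

⟦that e₁ surrounded⟧ = {x : ⟨e₁, x⟩ ∈ ⟦surrounded⟧} = {e₁, e₂, e₃, e₅, e₆}
⟦flag⟧ = {e₂, e₃, e₅, e₆, e₈}
… ∩ ⟦that e₁ surrounded⟧ = {e₂, e₃, e₅, e₆, e₈} ∩ {e₁, e₂, e₃, e₅, e₆} = {e₂, e₃, e₅, e₆}
So ⟦flag that e₁ surrounded⟧ = {e₂, e₃, e₅, e₆}.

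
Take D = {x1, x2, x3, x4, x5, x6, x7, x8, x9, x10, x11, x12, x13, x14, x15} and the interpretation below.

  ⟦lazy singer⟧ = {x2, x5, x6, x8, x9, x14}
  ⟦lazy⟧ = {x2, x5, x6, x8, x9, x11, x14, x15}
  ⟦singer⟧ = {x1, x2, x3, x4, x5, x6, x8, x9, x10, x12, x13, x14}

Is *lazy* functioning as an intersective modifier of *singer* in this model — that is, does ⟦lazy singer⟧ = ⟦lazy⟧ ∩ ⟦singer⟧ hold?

yes

⟦lazy⟧ ∩ ⟦singer⟧ = {x2, x5, x6, x8, x9, x11, x14, x15} ∩ {x1, x2, x3, x4, x5, x6, x8, x9, x10, x12, x13, x14} = {x2, x5, x6, x8, x9, x14}
Observed ⟦lazy singer⟧ = {x2, x5, x6, x8, x9, x14}.
These coincide, so the modifier is intersective here.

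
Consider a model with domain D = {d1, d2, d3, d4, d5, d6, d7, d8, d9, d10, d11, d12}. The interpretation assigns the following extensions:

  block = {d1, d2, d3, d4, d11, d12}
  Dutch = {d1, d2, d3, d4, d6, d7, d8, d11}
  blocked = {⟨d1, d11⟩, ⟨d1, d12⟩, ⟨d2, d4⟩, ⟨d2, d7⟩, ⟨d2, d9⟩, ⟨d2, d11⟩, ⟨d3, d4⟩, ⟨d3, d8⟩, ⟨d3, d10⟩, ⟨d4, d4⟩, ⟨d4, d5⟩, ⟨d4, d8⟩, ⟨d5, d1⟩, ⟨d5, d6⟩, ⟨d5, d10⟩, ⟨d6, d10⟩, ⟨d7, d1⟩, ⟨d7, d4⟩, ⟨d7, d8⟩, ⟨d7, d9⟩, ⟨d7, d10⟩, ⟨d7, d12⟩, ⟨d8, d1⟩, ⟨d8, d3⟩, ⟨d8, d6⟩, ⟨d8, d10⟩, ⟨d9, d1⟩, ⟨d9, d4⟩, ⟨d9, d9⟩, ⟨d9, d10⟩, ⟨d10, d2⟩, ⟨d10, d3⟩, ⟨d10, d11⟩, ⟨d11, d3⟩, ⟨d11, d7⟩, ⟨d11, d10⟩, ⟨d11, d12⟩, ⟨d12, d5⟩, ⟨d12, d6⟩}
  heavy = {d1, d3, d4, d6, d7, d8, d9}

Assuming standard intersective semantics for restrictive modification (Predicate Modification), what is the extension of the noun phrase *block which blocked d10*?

⟦which blocked d10⟧ = {x : ⟨x, d10⟩ ∈ ⟦blocked⟧} = {d3, d5, d6, d7, d8, d9, d11}
⟦block⟧ = {d1, d2, d3, d4, d11, d12}
… ∩ ⟦which blocked d10⟧ = {d1, d2, d3, d4, d11, d12} ∩ {d3, d5, d6, d7, d8, d9, d11} = {d3, d11}
So ⟦block which blocked d10⟧ = {d3, d11}.

{d3, d11}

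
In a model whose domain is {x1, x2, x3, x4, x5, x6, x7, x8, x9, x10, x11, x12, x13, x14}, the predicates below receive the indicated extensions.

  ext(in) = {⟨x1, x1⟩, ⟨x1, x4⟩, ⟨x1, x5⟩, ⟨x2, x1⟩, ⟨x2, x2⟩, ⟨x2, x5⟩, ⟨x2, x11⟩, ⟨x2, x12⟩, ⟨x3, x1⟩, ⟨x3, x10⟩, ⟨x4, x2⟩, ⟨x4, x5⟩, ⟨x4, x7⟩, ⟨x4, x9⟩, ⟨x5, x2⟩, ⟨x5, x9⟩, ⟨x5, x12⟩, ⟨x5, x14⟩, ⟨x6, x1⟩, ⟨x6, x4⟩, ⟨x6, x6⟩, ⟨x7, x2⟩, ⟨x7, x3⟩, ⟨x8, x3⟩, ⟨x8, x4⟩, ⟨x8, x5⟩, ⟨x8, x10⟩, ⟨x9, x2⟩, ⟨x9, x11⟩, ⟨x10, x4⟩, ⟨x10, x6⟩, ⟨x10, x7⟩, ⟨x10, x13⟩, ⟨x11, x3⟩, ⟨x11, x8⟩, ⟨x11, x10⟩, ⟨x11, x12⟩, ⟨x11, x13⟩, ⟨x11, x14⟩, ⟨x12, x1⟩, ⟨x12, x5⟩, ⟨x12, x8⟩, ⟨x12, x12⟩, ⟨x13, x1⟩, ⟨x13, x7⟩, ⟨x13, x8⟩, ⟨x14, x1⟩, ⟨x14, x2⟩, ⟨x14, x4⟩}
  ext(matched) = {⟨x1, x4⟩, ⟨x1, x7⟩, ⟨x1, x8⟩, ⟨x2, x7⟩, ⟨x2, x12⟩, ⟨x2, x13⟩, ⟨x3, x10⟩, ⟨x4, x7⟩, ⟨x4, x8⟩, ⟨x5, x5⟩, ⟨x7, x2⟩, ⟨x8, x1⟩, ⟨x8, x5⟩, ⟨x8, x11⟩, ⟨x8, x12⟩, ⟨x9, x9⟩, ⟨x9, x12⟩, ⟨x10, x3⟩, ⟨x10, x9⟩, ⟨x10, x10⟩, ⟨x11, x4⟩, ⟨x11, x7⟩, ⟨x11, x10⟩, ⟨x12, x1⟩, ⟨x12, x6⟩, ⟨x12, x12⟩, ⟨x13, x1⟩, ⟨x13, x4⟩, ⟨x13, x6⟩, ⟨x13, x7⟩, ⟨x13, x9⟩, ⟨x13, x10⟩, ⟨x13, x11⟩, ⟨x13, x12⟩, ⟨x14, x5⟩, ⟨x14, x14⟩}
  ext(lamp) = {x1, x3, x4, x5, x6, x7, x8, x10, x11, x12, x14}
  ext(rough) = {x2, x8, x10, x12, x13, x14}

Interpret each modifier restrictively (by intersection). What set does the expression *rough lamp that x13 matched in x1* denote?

{x12}

⟦that x13 matched⟧ = {x : ⟨x13, x⟩ ∈ ⟦matched⟧} = {x1, x4, x6, x7, x9, x10, x11, x12}
⟦in x1⟧ = {x : ⟨x, x1⟩ ∈ ⟦in⟧} = {x1, x2, x3, x6, x12, x13, x14}
⟦lamp⟧ = {x1, x3, x4, x5, x6, x7, x8, x10, x11, x12, x14}
… ∩ ⟦that x13 matched⟧ = {x1, x3, x4, x5, x6, x7, x8, x10, x11, x12, x14} ∩ {x1, x4, x6, x7, x9, x10, x11, x12} = {x1, x4, x6, x7, x10, x11, x12}
… ∩ ⟦in x1⟧ = {x1, x4, x6, x7, x10, x11, x12} ∩ {x1, x2, x3, x6, x12, x13, x14} = {x1, x6, x12}
… ∩ ⟦rough⟧ = {x1, x6, x12} ∩ {x2, x8, x10, x12, x13, x14} = {x12}
So ⟦rough lamp that x13 matched in x1⟧ = {x12}.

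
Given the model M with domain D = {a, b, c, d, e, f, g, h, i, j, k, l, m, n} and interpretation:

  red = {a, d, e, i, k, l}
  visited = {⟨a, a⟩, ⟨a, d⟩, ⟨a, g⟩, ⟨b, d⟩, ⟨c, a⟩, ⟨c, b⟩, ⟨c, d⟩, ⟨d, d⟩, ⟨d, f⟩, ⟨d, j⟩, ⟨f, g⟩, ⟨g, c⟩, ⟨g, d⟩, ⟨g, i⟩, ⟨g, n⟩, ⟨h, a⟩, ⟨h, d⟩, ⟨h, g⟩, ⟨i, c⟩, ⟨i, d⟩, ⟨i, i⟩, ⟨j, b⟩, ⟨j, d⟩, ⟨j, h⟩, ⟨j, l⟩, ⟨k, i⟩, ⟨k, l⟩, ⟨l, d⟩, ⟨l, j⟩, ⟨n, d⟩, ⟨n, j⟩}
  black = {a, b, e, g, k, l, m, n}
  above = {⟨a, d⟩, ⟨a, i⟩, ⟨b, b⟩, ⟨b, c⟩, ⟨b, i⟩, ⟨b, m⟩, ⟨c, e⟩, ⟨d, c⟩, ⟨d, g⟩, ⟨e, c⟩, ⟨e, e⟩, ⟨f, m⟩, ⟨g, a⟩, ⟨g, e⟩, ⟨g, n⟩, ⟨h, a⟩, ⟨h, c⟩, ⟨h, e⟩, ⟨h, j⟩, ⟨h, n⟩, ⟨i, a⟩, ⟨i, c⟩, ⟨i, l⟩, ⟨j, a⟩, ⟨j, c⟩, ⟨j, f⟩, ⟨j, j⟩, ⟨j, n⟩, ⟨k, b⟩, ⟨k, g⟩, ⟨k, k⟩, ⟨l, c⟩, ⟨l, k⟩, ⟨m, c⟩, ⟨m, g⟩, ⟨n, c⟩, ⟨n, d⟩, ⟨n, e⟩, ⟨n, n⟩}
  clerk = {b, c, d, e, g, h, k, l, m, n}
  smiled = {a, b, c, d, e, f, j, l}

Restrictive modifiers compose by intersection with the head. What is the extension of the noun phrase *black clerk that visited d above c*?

⟦that visited d⟧ = {x : ⟨x, d⟩ ∈ ⟦visited⟧} = {a, b, c, d, g, h, i, j, l, n}
⟦above c⟧ = {x : ⟨x, c⟩ ∈ ⟦above⟧} = {b, d, e, h, i, j, l, m, n}
⟦clerk⟧ = {b, c, d, e, g, h, k, l, m, n}
… ∩ ⟦that visited d⟧ = {b, c, d, e, g, h, k, l, m, n} ∩ {a, b, c, d, g, h, i, j, l, n} = {b, c, d, g, h, l, n}
… ∩ ⟦above c⟧ = {b, c, d, g, h, l, n} ∩ {b, d, e, h, i, j, l, m, n} = {b, d, h, l, n}
… ∩ ⟦black⟧ = {b, d, h, l, n} ∩ {a, b, e, g, k, l, m, n} = {b, l, n}
So ⟦black clerk that visited d above c⟧ = {b, l, n}.

{b, l, n}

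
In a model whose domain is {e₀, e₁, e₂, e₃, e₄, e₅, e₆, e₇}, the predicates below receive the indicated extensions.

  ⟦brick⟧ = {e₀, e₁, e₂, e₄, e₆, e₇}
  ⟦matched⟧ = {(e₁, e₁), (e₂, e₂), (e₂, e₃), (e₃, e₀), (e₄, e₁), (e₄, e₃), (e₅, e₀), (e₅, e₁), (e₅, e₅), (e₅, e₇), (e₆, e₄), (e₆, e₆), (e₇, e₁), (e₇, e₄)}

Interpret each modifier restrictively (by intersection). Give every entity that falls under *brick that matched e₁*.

{e₁, e₄, e₇}

⟦that matched e₁⟧ = {x : ⟨x, e₁⟩ ∈ ⟦matched⟧} = {e₁, e₄, e₅, e₇}
⟦brick⟧ = {e₀, e₁, e₂, e₄, e₆, e₇}
… ∩ ⟦that matched e₁⟧ = {e₀, e₁, e₂, e₄, e₆, e₇} ∩ {e₁, e₄, e₅, e₇} = {e₁, e₄, e₇}
So ⟦brick that matched e₁⟧ = {e₁, e₄, e₇}.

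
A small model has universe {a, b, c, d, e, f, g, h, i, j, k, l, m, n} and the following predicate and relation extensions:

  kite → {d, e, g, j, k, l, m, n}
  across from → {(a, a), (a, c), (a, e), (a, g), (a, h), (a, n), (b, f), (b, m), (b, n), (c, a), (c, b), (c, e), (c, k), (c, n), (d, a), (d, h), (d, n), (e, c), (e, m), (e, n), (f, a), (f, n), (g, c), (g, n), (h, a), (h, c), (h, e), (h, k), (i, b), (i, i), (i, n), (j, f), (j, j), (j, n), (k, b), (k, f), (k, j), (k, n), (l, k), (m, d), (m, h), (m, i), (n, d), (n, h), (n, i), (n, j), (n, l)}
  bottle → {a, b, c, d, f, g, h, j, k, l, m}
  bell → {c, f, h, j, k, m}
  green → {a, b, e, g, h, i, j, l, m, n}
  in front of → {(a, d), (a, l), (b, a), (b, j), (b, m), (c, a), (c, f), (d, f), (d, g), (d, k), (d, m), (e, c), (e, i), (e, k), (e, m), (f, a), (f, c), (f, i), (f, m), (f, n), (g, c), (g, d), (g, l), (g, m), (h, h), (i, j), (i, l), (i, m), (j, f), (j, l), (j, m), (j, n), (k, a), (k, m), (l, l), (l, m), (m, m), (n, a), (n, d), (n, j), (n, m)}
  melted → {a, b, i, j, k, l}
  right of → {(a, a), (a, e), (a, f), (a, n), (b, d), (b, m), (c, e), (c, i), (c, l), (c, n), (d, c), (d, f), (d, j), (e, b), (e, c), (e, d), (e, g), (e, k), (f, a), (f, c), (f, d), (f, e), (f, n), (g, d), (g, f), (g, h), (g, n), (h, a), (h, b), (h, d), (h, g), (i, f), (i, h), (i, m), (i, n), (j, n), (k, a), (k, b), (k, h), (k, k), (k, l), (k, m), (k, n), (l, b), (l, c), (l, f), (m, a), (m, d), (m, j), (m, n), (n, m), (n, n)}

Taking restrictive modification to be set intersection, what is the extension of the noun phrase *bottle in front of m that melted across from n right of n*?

⟦in front of m⟧ = {x : ⟨x, m⟩ ∈ ⟦in front of⟧} = {b, d, e, f, g, i, j, k, l, m, n}
⟦that melted⟧ = ⟦melted⟧ = {a, b, i, j, k, l}
⟦across from n⟧ = {x : ⟨x, n⟩ ∈ ⟦across from⟧} = {a, b, c, d, e, f, g, i, j, k}
⟦right of n⟧ = {x : ⟨x, n⟩ ∈ ⟦right of⟧} = {a, c, f, g, i, j, k, m, n}
⟦bottle⟧ = {a, b, c, d, f, g, h, j, k, l, m}
… ∩ ⟦in front of m⟧ = {a, b, c, d, f, g, h, j, k, l, m} ∩ {b, d, e, f, g, i, j, k, l, m, n} = {b, d, f, g, j, k, l, m}
… ∩ ⟦that melted⟧ = {b, d, f, g, j, k, l, m} ∩ {a, b, i, j, k, l} = {b, j, k, l}
… ∩ ⟦across from n⟧ = {b, j, k, l} ∩ {a, b, c, d, e, f, g, i, j, k} = {b, j, k}
… ∩ ⟦right of n⟧ = {b, j, k} ∩ {a, c, f, g, i, j, k, m, n} = {j, k}
So ⟦bottle in front of m that melted across from n right of n⟧ = {j, k}.

{j, k}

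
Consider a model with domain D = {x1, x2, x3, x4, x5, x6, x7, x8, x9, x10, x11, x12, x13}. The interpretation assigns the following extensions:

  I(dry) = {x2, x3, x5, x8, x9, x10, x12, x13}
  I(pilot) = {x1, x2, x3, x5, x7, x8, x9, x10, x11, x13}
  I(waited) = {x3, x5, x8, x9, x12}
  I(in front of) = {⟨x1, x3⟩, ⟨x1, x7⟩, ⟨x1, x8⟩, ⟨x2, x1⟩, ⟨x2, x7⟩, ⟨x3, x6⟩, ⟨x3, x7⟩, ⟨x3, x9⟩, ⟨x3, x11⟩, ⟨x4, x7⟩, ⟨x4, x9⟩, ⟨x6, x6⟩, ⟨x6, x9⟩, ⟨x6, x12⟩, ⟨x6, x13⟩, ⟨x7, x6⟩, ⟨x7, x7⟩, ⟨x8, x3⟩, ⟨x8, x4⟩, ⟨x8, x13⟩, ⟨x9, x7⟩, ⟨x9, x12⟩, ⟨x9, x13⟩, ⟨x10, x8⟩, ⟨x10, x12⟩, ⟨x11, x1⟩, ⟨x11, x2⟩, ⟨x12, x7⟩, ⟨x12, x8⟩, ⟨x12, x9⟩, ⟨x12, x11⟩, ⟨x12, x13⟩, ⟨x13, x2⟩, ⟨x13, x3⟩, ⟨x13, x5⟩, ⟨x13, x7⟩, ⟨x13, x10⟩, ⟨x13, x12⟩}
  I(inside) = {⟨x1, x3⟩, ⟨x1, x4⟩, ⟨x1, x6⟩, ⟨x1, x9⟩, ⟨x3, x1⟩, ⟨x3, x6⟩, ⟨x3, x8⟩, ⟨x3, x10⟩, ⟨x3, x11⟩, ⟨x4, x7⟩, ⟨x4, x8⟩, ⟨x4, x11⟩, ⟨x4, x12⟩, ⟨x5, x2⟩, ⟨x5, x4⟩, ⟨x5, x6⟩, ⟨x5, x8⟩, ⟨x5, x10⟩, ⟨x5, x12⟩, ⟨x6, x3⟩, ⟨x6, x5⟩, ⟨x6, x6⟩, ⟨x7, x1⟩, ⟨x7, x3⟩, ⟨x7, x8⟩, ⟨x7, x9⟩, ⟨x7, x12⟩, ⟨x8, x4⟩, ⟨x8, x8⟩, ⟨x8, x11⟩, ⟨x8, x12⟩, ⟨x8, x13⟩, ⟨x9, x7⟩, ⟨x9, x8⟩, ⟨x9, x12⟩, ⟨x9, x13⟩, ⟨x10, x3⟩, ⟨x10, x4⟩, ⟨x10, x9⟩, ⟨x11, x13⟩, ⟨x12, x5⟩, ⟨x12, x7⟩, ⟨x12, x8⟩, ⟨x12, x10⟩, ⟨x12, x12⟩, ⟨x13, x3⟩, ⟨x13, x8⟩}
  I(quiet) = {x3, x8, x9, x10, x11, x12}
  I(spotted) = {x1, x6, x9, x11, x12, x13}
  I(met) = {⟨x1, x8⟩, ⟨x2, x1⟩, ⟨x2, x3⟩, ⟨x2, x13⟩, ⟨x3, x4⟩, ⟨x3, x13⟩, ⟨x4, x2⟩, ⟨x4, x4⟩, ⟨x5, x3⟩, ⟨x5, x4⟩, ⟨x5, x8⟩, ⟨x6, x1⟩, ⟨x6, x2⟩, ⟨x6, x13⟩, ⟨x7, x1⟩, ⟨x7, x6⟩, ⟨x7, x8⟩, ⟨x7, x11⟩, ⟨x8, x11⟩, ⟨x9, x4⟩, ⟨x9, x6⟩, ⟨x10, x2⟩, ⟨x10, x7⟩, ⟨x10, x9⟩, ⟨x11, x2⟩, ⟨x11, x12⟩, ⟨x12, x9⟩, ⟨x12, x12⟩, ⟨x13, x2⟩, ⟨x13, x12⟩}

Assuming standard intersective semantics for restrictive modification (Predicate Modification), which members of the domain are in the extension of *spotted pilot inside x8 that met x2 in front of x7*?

⟦inside x8⟧ = {x : ⟨x, x8⟩ ∈ ⟦inside⟧} = {x3, x4, x5, x7, x8, x9, x12, x13}
⟦that met x2⟧ = {x : ⟨x, x2⟩ ∈ ⟦met⟧} = {x4, x6, x10, x11, x13}
⟦in front of x7⟧ = {x : ⟨x, x7⟩ ∈ ⟦in front of⟧} = {x1, x2, x3, x4, x7, x9, x12, x13}
⟦pilot⟧ = {x1, x2, x3, x5, x7, x8, x9, x10, x11, x13}
… ∩ ⟦inside x8⟧ = {x1, x2, x3, x5, x7, x8, x9, x10, x11, x13} ∩ {x3, x4, x5, x7, x8, x9, x12, x13} = {x3, x5, x7, x8, x9, x13}
… ∩ ⟦that met x2⟧ = {x3, x5, x7, x8, x9, x13} ∩ {x4, x6, x10, x11, x13} = {x13}
… ∩ ⟦in front of x7⟧ = {x13} ∩ {x1, x2, x3, x4, x7, x9, x12, x13} = {x13}
… ∩ ⟦spotted⟧ = {x13} ∩ {x1, x6, x9, x11, x12, x13} = {x13}
So ⟦spotted pilot inside x8 that met x2 in front of x7⟧ = {x13}.

{x13}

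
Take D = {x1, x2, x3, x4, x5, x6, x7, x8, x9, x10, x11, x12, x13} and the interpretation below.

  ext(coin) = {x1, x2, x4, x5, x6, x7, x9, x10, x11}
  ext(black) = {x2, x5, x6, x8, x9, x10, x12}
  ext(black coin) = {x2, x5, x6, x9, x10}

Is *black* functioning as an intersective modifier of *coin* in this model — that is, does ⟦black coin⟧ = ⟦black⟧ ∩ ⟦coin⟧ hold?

yes

⟦black⟧ ∩ ⟦coin⟧ = {x2, x5, x6, x8, x9, x10, x12} ∩ {x1, x2, x4, x5, x6, x7, x9, x10, x11} = {x2, x5, x6, x9, x10}
Observed ⟦black coin⟧ = {x2, x5, x6, x9, x10}.
These coincide, so the modifier is intersective here.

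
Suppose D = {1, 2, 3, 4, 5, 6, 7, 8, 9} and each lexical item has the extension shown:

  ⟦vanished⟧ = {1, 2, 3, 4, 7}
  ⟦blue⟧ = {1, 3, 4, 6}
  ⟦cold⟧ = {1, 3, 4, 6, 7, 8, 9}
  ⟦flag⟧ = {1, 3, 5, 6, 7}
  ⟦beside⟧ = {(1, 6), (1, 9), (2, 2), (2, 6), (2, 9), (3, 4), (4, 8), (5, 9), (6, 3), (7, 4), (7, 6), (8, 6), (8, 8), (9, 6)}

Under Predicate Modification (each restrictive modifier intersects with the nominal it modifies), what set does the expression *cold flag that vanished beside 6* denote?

{1, 7}

⟦that vanished⟧ = ⟦vanished⟧ = {1, 2, 3, 4, 7}
⟦beside 6⟧ = {x : ⟨x, 6⟩ ∈ ⟦beside⟧} = {1, 2, 7, 8, 9}
⟦flag⟧ = {1, 3, 5, 6, 7}
… ∩ ⟦that vanished⟧ = {1, 3, 5, 6, 7} ∩ {1, 2, 3, 4, 7} = {1, 3, 7}
… ∩ ⟦beside 6⟧ = {1, 3, 7} ∩ {1, 2, 7, 8, 9} = {1, 7}
… ∩ ⟦cold⟧ = {1, 7} ∩ {1, 3, 4, 6, 7, 8, 9} = {1, 7}
So ⟦cold flag that vanished beside 6⟧ = {1, 7}.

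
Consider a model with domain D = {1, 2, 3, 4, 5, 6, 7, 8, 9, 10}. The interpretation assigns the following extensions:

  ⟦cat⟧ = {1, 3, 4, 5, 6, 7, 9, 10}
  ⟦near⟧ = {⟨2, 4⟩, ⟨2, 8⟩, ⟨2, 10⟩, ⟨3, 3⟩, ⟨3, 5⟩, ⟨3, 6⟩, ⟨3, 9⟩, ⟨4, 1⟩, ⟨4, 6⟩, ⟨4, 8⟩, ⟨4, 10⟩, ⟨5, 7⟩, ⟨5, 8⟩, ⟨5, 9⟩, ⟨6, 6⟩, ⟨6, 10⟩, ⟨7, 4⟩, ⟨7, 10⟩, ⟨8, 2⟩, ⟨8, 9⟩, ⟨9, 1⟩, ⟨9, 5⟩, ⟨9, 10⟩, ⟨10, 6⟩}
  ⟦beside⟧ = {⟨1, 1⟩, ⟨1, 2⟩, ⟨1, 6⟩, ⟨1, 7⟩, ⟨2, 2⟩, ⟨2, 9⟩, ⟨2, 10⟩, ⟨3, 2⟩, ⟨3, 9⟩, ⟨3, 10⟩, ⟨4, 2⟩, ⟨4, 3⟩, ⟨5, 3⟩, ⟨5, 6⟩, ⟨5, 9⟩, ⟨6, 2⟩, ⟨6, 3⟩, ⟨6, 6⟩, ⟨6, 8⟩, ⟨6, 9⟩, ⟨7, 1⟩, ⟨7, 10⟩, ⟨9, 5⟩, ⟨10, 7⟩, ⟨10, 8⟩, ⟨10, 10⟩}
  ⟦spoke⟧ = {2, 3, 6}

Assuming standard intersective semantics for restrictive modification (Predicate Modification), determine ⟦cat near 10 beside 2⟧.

{4, 6}

⟦near 10⟧ = {x : ⟨x, 10⟩ ∈ ⟦near⟧} = {2, 4, 6, 7, 9}
⟦beside 2⟧ = {x : ⟨x, 2⟩ ∈ ⟦beside⟧} = {1, 2, 3, 4, 6}
⟦cat⟧ = {1, 3, 4, 5, 6, 7, 9, 10}
… ∩ ⟦near 10⟧ = {1, 3, 4, 5, 6, 7, 9, 10} ∩ {2, 4, 6, 7, 9} = {4, 6, 7, 9}
… ∩ ⟦beside 2⟧ = {4, 6, 7, 9} ∩ {1, 2, 3, 4, 6} = {4, 6}
So ⟦cat near 10 beside 2⟧ = {4, 6}.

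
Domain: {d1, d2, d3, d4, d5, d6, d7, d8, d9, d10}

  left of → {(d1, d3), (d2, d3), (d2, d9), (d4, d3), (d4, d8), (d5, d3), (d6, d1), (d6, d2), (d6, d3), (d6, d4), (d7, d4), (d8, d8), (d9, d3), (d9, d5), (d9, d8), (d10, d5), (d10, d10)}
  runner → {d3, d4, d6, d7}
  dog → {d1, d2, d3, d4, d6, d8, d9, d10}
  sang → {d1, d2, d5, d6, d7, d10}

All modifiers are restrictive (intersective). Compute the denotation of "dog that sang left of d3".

{d1, d2, d6}

⟦that sang⟧ = ⟦sang⟧ = {d1, d2, d5, d6, d7, d10}
⟦left of d3⟧ = {x : ⟨x, d3⟩ ∈ ⟦left of⟧} = {d1, d2, d4, d5, d6, d9}
⟦dog⟧ = {d1, d2, d3, d4, d6, d8, d9, d10}
… ∩ ⟦that sang⟧ = {d1, d2, d3, d4, d6, d8, d9, d10} ∩ {d1, d2, d5, d6, d7, d10} = {d1, d2, d6, d10}
… ∩ ⟦left of d3⟧ = {d1, d2, d6, d10} ∩ {d1, d2, d4, d5, d6, d9} = {d1, d2, d6}
So ⟦dog that sang left of d3⟧ = {d1, d2, d6}.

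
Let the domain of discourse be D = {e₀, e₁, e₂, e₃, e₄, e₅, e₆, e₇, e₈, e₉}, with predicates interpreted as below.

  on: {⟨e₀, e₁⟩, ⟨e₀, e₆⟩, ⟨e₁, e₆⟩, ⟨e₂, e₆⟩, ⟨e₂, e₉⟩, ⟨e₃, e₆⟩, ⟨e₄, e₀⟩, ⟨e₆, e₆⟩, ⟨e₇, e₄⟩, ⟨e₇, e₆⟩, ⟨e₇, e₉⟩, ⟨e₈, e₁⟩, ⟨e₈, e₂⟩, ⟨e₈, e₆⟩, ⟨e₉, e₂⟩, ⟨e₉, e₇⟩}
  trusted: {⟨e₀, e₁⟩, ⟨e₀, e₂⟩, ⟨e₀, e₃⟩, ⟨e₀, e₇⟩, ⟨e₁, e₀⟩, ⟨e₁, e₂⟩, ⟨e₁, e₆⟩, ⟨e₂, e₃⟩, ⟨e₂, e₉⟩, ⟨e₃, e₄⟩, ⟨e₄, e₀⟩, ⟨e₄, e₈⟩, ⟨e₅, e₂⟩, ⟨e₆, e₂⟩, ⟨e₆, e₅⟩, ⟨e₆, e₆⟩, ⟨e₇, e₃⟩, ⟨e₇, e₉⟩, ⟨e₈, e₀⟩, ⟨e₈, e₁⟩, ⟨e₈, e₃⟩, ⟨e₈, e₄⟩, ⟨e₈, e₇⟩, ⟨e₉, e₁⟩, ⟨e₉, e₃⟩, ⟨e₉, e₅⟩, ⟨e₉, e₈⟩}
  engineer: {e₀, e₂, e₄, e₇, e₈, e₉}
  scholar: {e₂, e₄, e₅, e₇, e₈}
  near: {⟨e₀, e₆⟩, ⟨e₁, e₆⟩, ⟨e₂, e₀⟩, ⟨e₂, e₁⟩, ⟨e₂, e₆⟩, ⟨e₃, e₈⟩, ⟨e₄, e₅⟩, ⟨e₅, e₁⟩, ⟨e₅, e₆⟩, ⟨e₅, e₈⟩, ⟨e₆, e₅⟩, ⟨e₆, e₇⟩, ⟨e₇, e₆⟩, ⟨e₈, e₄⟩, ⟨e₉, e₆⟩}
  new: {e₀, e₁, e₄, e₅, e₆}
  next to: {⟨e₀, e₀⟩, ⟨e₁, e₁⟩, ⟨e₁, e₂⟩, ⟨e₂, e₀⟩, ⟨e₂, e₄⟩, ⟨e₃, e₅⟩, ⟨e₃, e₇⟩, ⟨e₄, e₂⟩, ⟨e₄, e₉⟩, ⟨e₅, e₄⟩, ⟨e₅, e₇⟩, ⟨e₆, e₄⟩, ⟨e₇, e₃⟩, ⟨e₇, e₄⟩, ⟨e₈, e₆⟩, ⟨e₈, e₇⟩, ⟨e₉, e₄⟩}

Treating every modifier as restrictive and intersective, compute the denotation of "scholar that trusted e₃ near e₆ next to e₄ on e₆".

{e₂, e₇}

⟦that trusted e₃⟧ = {x : ⟨x, e₃⟩ ∈ ⟦trusted⟧} = {e₀, e₂, e₇, e₈, e₉}
⟦near e₆⟧ = {x : ⟨x, e₆⟩ ∈ ⟦near⟧} = {e₀, e₁, e₂, e₅, e₇, e₉}
⟦next to e₄⟧ = {x : ⟨x, e₄⟩ ∈ ⟦next to⟧} = {e₂, e₅, e₆, e₇, e₉}
⟦on e₆⟧ = {x : ⟨x, e₆⟩ ∈ ⟦on⟧} = {e₀, e₁, e₂, e₃, e₆, e₇, e₈}
⟦scholar⟧ = {e₂, e₄, e₅, e₇, e₈}
… ∩ ⟦that trusted e₃⟧ = {e₂, e₄, e₅, e₇, e₈} ∩ {e₀, e₂, e₇, e₈, e₉} = {e₂, e₇, e₈}
… ∩ ⟦near e₆⟧ = {e₂, e₇, e₈} ∩ {e₀, e₁, e₂, e₅, e₇, e₉} = {e₂, e₇}
… ∩ ⟦next to e₄⟧ = {e₂, e₇} ∩ {e₂, e₅, e₆, e₇, e₉} = {e₂, e₇}
… ∩ ⟦on e₆⟧ = {e₂, e₇} ∩ {e₀, e₁, e₂, e₃, e₆, e₇, e₈} = {e₂, e₇}
So ⟦scholar that trusted e₃ near e₆ next to e₄ on e₆⟧ = {e₂, e₇}.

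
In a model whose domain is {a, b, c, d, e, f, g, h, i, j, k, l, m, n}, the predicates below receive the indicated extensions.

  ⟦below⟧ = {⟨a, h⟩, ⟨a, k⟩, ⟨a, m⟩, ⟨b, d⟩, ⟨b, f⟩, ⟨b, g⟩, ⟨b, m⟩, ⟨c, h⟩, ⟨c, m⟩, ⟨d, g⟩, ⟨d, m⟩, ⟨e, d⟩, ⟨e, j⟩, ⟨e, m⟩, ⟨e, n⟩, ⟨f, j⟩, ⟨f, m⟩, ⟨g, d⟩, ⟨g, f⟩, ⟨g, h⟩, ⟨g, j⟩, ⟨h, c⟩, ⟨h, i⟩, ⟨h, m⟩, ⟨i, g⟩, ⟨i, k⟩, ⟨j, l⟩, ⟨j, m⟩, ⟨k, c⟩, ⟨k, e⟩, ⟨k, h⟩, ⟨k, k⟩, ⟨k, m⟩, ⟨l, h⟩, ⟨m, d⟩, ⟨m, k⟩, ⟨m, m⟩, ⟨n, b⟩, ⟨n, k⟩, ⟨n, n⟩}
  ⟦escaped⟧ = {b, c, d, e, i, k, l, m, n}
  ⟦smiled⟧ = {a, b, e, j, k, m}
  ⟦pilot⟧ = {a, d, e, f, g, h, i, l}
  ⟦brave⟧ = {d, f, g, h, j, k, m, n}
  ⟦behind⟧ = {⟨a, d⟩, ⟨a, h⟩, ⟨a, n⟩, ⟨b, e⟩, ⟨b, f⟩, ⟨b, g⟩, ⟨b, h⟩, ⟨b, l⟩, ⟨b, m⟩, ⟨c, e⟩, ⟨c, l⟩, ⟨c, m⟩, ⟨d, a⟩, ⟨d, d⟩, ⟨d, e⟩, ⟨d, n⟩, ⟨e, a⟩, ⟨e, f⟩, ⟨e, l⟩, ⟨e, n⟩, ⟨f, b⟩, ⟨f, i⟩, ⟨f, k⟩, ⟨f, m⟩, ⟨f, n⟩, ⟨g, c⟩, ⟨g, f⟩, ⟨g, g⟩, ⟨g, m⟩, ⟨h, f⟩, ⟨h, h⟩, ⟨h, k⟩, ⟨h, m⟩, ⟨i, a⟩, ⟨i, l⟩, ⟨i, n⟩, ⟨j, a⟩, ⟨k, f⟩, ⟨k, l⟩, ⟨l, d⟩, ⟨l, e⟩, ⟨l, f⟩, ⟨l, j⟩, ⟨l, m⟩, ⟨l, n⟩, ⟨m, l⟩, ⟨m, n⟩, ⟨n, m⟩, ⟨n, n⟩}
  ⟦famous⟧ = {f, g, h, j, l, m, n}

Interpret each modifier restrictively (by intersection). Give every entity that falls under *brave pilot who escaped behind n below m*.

{d}

⟦who escaped⟧ = ⟦escaped⟧ = {b, c, d, e, i, k, l, m, n}
⟦behind n⟧ = {x : ⟨x, n⟩ ∈ ⟦behind⟧} = {a, d, e, f, i, l, m, n}
⟦below m⟧ = {x : ⟨x, m⟩ ∈ ⟦below⟧} = {a, b, c, d, e, f, h, j, k, m}
⟦pilot⟧ = {a, d, e, f, g, h, i, l}
… ∩ ⟦who escaped⟧ = {a, d, e, f, g, h, i, l} ∩ {b, c, d, e, i, k, l, m, n} = {d, e, i, l}
… ∩ ⟦behind n⟧ = {d, e, i, l} ∩ {a, d, e, f, i, l, m, n} = {d, e, i, l}
… ∩ ⟦below m⟧ = {d, e, i, l} ∩ {a, b, c, d, e, f, h, j, k, m} = {d, e}
… ∩ ⟦brave⟧ = {d, e} ∩ {d, f, g, h, j, k, m, n} = {d}
So ⟦brave pilot who escaped behind n below m⟧ = {d}.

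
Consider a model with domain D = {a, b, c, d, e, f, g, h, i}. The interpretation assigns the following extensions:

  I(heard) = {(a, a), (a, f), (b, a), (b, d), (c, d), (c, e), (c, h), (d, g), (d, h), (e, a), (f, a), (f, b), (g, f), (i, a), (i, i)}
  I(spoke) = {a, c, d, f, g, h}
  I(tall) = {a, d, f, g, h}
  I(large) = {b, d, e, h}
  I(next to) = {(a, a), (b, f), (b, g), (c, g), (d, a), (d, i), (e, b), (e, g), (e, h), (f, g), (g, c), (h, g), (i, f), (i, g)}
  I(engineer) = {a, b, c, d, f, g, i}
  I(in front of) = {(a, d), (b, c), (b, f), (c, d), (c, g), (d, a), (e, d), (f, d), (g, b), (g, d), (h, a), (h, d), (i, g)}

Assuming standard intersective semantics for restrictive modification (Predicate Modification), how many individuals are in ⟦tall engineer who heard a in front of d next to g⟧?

1

⟦who heard a⟧ = {x : ⟨x, a⟩ ∈ ⟦heard⟧} = {a, b, e, f, i}
⟦in front of d⟧ = {x : ⟨x, d⟩ ∈ ⟦in front of⟧} = {a, c, e, f, g, h}
⟦next to g⟧ = {x : ⟨x, g⟩ ∈ ⟦next to⟧} = {b, c, e, f, h, i}
⟦engineer⟧ = {a, b, c, d, f, g, i}
… ∩ ⟦who heard a⟧ = {a, b, c, d, f, g, i} ∩ {a, b, e, f, i} = {a, b, f, i}
… ∩ ⟦in front of d⟧ = {a, b, f, i} ∩ {a, c, e, f, g, h} = {a, f}
… ∩ ⟦next to g⟧ = {a, f} ∩ {b, c, e, f, h, i} = {f}
… ∩ ⟦tall⟧ = {f} ∩ {a, d, f, g, h} = {f}
⟦tall engineer who heard a in front of d next to g⟧ = {f}, so the cardinality is 1.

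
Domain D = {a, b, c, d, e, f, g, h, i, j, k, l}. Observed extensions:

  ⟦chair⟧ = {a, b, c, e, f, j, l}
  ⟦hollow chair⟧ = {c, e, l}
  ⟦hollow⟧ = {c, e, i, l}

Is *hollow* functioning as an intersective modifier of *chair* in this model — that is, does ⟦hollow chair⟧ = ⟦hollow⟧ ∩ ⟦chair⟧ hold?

⟦hollow⟧ ∩ ⟦chair⟧ = {c, e, i, l} ∩ {a, b, c, e, f, j, l} = {c, e, l}
Observed ⟦hollow chair⟧ = {c, e, l}.
These coincide, so the modifier is intersective here.

yes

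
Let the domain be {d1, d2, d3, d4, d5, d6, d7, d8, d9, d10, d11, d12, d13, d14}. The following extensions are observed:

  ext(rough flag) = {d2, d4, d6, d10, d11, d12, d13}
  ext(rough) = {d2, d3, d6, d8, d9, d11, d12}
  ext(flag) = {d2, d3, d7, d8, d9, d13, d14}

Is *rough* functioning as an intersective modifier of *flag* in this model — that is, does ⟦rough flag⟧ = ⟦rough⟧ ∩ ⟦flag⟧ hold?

⟦rough⟧ ∩ ⟦flag⟧ = {d2, d3, d6, d8, d9, d11, d12} ∩ {d2, d3, d7, d8, d9, d13, d14} = {d2, d3, d8, d9}
Observed ⟦rough flag⟧ = {d2, d4, d6, d10, d11, d12, d13}.
These differ, so the modifier is not intersective in this model.

no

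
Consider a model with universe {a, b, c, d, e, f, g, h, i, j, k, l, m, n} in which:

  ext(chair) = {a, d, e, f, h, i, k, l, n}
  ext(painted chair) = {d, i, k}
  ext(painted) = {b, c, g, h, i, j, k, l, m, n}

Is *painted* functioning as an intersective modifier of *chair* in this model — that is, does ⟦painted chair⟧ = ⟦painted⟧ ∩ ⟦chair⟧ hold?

⟦painted⟧ ∩ ⟦chair⟧ = {b, c, g, h, i, j, k, l, m, n} ∩ {a, d, e, f, h, i, k, l, n} = {h, i, k, l, n}
Observed ⟦painted chair⟧ = {d, i, k}.
These differ, so the modifier is not intersective in this model.

no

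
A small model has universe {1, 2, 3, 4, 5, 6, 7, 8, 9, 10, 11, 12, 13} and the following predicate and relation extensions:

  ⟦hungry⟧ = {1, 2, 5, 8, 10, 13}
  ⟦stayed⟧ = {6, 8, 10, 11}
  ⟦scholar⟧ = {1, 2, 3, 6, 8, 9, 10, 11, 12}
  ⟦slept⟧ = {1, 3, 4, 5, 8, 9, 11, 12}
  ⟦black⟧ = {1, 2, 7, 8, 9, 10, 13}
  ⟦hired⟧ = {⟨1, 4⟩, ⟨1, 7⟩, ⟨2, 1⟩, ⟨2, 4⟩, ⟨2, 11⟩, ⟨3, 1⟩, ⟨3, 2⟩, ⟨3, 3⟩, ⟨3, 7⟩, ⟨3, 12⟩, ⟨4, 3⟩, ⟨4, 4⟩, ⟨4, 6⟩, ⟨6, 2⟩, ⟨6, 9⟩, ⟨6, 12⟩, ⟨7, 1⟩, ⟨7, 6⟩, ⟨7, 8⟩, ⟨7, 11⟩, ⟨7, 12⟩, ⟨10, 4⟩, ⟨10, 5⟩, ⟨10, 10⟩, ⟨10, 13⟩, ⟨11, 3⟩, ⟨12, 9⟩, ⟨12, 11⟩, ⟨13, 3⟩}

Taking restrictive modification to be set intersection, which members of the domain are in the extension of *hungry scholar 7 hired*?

{1, 8}

⟦7 hired⟧ = {x : ⟨7, x⟩ ∈ ⟦hired⟧} = {1, 6, 8, 11, 12}
⟦scholar⟧ = {1, 2, 3, 6, 8, 9, 10, 11, 12}
… ∩ ⟦7 hired⟧ = {1, 2, 3, 6, 8, 9, 10, 11, 12} ∩ {1, 6, 8, 11, 12} = {1, 6, 8, 11, 12}
… ∩ ⟦hungry⟧ = {1, 6, 8, 11, 12} ∩ {1, 2, 5, 8, 10, 13} = {1, 8}
So ⟦hungry scholar 7 hired⟧ = {1, 8}.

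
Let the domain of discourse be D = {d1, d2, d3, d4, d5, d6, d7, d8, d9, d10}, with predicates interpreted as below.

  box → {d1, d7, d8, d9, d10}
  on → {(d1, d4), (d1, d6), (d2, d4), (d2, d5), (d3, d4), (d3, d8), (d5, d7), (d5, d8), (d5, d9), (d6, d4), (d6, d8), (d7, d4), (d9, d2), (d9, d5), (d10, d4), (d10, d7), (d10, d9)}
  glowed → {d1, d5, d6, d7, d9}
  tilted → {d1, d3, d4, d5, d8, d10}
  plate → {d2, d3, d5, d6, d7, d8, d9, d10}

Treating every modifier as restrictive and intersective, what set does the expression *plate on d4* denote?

⟦on d4⟧ = {x : ⟨x, d4⟩ ∈ ⟦on⟧} = {d1, d2, d3, d6, d7, d10}
⟦plate⟧ = {d2, d3, d5, d6, d7, d8, d9, d10}
… ∩ ⟦on d4⟧ = {d2, d3, d5, d6, d7, d8, d9, d10} ∩ {d1, d2, d3, d6, d7, d10} = {d2, d3, d6, d7, d10}
So ⟦plate on d4⟧ = {d2, d3, d6, d7, d10}.

{d2, d3, d6, d7, d10}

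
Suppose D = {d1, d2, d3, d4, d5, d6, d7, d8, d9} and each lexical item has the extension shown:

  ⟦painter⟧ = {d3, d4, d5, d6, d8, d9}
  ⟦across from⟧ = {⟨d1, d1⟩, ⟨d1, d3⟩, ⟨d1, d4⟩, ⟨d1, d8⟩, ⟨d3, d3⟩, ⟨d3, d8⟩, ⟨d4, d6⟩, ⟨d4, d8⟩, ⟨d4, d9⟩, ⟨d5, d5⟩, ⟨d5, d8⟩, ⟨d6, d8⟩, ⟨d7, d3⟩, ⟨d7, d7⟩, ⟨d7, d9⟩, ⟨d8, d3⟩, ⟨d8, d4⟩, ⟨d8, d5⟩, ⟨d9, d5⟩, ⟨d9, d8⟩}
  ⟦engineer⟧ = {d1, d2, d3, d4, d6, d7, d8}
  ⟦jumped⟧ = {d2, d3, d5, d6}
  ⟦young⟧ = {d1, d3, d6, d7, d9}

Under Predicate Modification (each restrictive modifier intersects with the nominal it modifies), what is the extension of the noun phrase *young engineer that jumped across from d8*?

{d3, d6}

⟦that jumped⟧ = ⟦jumped⟧ = {d2, d3, d5, d6}
⟦across from d8⟧ = {x : ⟨x, d8⟩ ∈ ⟦across from⟧} = {d1, d3, d4, d5, d6, d9}
⟦engineer⟧ = {d1, d2, d3, d4, d6, d7, d8}
… ∩ ⟦that jumped⟧ = {d1, d2, d3, d4, d6, d7, d8} ∩ {d2, d3, d5, d6} = {d2, d3, d6}
… ∩ ⟦across from d8⟧ = {d2, d3, d6} ∩ {d1, d3, d4, d5, d6, d9} = {d3, d6}
… ∩ ⟦young⟧ = {d3, d6} ∩ {d1, d3, d6, d7, d9} = {d3, d6}
So ⟦young engineer that jumped across from d8⟧ = {d3, d6}.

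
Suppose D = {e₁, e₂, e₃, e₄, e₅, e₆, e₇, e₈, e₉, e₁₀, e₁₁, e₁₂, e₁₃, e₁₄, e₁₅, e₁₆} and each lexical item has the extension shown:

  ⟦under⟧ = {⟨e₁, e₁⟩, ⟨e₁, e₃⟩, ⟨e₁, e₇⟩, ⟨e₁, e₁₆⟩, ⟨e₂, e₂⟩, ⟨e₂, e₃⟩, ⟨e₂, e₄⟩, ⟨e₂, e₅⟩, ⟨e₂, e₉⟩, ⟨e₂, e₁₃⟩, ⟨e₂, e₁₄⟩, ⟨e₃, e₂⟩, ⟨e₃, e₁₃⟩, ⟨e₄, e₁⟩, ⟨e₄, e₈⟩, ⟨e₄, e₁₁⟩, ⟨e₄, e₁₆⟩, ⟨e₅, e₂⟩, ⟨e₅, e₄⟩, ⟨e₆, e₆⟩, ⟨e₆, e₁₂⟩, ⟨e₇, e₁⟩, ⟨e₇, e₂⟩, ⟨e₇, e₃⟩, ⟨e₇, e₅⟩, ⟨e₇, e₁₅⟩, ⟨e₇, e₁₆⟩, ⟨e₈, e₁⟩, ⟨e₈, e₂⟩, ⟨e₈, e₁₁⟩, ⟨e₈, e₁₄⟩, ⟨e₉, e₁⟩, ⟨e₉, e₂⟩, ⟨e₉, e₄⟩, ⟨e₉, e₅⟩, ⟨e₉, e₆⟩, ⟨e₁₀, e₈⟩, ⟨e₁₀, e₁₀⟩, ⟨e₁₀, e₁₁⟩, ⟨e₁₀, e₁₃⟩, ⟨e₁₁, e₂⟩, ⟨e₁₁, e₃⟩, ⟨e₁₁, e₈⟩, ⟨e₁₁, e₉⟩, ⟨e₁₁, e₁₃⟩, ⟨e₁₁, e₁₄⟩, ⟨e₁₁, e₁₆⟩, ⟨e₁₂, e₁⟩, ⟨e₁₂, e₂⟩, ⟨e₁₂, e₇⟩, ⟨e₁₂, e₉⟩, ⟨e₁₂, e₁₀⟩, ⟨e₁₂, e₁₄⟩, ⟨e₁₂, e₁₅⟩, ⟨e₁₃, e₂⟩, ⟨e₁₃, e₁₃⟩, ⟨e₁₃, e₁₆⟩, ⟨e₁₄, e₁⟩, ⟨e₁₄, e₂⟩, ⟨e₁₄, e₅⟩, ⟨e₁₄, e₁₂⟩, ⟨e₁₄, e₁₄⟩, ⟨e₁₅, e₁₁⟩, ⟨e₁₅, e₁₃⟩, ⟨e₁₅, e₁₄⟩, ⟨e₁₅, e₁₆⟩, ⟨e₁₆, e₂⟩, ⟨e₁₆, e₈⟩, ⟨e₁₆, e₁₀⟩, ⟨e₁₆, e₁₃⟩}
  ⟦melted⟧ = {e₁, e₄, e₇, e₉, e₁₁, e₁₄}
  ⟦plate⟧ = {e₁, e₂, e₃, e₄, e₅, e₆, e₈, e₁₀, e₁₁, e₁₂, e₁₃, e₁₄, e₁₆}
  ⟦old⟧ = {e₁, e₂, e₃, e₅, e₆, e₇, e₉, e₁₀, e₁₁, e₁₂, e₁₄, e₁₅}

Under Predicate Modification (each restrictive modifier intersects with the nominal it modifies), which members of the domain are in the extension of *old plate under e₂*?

⟦under e₂⟧ = {x : ⟨x, e₂⟩ ∈ ⟦under⟧} = {e₂, e₃, e₅, e₇, e₈, e₉, e₁₁, e₁₂, e₁₃, e₁₄, e₁₆}
⟦plate⟧ = {e₁, e₂, e₃, e₄, e₅, e₆, e₈, e₁₀, e₁₁, e₁₂, e₁₃, e₁₄, e₁₆}
… ∩ ⟦under e₂⟧ = {e₁, e₂, e₃, e₄, e₅, e₆, e₈, e₁₀, e₁₁, e₁₂, e₁₃, e₁₄, e₁₆} ∩ {e₂, e₃, e₅, e₇, e₈, e₉, e₁₁, e₁₂, e₁₃, e₁₄, e₁₆} = {e₂, e₃, e₅, e₈, e₁₁, e₁₂, e₁₃, e₁₄, e₁₆}
… ∩ ⟦old⟧ = {e₂, e₃, e₅, e₈, e₁₁, e₁₂, e₁₃, e₁₄, e₁₆} ∩ {e₁, e₂, e₃, e₅, e₆, e₇, e₉, e₁₀, e₁₁, e₁₂, e₁₄, e₁₅} = {e₂, e₃, e₅, e₁₁, e₁₂, e₁₄}
So ⟦old plate under e₂⟧ = {e₂, e₃, e₅, e₁₁, e₁₂, e₁₄}.

{e₂, e₃, e₅, e₁₁, e₁₂, e₁₄}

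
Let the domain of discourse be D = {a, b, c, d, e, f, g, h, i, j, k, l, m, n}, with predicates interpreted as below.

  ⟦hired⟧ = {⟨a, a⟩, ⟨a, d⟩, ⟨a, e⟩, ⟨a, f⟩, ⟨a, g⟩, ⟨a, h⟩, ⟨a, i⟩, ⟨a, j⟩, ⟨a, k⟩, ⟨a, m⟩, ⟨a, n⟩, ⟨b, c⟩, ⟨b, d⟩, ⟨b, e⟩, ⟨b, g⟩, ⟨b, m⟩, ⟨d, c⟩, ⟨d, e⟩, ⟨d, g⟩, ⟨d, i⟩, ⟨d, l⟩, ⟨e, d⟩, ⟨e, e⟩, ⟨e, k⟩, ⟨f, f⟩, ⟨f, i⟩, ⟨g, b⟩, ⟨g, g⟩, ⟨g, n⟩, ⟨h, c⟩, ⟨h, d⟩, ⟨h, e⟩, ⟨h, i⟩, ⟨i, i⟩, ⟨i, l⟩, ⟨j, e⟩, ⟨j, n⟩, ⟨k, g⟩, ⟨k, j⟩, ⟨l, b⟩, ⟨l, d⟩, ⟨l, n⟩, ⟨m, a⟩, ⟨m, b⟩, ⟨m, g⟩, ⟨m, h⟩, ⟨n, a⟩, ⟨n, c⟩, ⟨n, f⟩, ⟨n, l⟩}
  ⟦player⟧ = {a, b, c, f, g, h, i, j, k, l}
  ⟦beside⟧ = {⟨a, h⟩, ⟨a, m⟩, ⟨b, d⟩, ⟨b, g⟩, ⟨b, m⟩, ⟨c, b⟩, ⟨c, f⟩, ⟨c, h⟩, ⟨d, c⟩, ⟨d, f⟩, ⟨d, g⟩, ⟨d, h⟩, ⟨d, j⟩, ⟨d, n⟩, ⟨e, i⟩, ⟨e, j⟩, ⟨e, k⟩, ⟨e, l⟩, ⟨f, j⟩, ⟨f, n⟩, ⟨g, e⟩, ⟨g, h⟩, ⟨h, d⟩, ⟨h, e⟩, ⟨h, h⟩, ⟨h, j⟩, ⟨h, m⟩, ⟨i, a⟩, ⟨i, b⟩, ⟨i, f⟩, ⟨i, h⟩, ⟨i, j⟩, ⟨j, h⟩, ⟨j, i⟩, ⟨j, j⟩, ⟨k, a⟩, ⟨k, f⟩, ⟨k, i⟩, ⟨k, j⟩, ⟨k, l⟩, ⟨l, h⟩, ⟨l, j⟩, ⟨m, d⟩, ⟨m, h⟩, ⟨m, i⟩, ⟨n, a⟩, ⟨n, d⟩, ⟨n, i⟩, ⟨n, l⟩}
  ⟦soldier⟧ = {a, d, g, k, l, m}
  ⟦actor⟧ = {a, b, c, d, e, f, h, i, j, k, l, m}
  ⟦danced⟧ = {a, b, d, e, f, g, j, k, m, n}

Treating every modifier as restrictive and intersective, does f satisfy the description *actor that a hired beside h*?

⟦that a hired⟧ = {x : ⟨a, x⟩ ∈ ⟦hired⟧} = {a, d, e, f, g, h, i, j, k, m, n}
⟦beside h⟧ = {x : ⟨x, h⟩ ∈ ⟦beside⟧} = {a, c, d, g, h, i, j, l, m}
⟦actor⟧ = {a, b, c, d, e, f, h, i, j, k, l, m}
… ∩ ⟦that a hired⟧ = {a, b, c, d, e, f, h, i, j, k, l, m} ∩ {a, d, e, f, g, h, i, j, k, m, n} = {a, d, e, f, h, i, j, k, m}
… ∩ ⟦beside h⟧ = {a, d, e, f, h, i, j, k, m} ∩ {a, c, d, g, h, i, j, l, m} = {a, d, h, i, j, m}
⟦actor that a hired beside h⟧ = {a, d, h, i, j, m}; f ∉ this set.

no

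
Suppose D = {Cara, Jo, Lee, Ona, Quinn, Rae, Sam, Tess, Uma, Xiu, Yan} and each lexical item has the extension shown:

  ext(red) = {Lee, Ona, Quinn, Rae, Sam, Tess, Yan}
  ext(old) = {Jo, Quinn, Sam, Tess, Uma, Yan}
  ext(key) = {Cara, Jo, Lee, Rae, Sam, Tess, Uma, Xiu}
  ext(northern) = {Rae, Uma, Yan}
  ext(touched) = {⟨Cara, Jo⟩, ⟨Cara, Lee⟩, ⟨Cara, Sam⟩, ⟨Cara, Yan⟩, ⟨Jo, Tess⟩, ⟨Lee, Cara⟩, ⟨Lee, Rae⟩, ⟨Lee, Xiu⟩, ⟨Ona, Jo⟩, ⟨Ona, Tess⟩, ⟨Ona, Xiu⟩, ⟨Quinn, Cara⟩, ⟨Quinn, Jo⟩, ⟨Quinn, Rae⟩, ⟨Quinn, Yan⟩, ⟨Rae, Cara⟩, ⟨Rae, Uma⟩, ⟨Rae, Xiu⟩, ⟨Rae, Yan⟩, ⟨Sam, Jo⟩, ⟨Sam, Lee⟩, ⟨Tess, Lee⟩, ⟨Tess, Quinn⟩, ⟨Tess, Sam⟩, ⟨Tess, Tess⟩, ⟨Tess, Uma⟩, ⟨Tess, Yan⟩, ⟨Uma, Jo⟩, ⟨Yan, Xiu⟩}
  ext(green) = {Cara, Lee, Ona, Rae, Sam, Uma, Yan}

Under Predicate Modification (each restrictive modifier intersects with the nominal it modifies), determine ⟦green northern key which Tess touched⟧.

{Uma}

⟦which Tess touched⟧ = {x : ⟨Tess, x⟩ ∈ ⟦touched⟧} = {Lee, Quinn, Sam, Tess, Uma, Yan}
⟦key⟧ = {Cara, Jo, Lee, Rae, Sam, Tess, Uma, Xiu}
… ∩ ⟦which Tess touched⟧ = {Cara, Jo, Lee, Rae, Sam, Tess, Uma, Xiu} ∩ {Lee, Quinn, Sam, Tess, Uma, Yan} = {Lee, Sam, Tess, Uma}
… ∩ ⟦green⟧ = {Lee, Sam, Tess, Uma} ∩ {Cara, Lee, Ona, Rae, Sam, Uma, Yan} = {Lee, Sam, Uma}
… ∩ ⟦northern⟧ = {Lee, Sam, Uma} ∩ {Rae, Uma, Yan} = {Uma}
So ⟦green northern key which Tess touched⟧ = {Uma}.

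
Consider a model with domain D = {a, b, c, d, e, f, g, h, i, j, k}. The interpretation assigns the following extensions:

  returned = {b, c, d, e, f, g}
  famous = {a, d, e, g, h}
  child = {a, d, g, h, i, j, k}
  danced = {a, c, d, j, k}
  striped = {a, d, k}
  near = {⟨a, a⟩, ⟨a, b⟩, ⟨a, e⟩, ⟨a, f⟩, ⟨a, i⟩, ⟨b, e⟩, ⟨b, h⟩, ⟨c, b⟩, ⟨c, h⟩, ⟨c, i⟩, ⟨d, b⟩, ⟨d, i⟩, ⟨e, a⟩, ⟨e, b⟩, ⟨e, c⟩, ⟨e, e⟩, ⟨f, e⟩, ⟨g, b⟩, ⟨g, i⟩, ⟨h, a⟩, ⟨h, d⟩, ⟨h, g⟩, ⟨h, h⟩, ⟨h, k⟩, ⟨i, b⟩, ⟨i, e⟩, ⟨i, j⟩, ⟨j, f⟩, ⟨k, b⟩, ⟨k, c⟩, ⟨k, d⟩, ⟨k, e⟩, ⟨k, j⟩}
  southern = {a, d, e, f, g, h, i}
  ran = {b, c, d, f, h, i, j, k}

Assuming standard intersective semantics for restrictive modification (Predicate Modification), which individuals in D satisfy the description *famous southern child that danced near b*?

⟦that danced⟧ = ⟦danced⟧ = {a, c, d, j, k}
⟦near b⟧ = {x : ⟨x, b⟩ ∈ ⟦near⟧} = {a, c, d, e, g, i, k}
⟦child⟧ = {a, d, g, h, i, j, k}
… ∩ ⟦that danced⟧ = {a, d, g, h, i, j, k} ∩ {a, c, d, j, k} = {a, d, j, k}
… ∩ ⟦near b⟧ = {a, d, j, k} ∩ {a, c, d, e, g, i, k} = {a, d, k}
… ∩ ⟦famous⟧ = {a, d, k} ∩ {a, d, e, g, h} = {a, d}
… ∩ ⟦southern⟧ = {a, d} ∩ {a, d, e, f, g, h, i} = {a, d}
So ⟦famous southern child that danced near b⟧ = {a, d}.

{a, d}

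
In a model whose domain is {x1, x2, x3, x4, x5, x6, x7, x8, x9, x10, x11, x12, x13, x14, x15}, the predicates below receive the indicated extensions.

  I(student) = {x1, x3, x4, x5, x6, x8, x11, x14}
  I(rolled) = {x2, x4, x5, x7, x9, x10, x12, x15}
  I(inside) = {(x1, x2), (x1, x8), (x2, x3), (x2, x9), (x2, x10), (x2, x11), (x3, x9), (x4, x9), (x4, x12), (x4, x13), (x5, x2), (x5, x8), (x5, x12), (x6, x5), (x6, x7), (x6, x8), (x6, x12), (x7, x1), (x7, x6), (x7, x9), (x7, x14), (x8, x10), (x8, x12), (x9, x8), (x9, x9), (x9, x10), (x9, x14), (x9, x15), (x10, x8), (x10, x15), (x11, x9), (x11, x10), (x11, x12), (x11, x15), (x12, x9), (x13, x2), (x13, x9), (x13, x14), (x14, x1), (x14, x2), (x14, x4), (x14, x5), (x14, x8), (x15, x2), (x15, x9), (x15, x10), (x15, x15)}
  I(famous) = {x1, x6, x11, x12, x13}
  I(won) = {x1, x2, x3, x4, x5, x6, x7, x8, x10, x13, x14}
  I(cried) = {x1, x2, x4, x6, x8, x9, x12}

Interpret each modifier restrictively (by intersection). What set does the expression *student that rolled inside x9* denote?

⟦that rolled⟧ = ⟦rolled⟧ = {x2, x4, x5, x7, x9, x10, x12, x15}
⟦inside x9⟧ = {x : ⟨x, x9⟩ ∈ ⟦inside⟧} = {x2, x3, x4, x7, x9, x11, x12, x13, x15}
⟦student⟧ = {x1, x3, x4, x5, x6, x8, x11, x14}
… ∩ ⟦that rolled⟧ = {x1, x3, x4, x5, x6, x8, x11, x14} ∩ {x2, x4, x5, x7, x9, x10, x12, x15} = {x4, x5}
… ∩ ⟦inside x9⟧ = {x4, x5} ∩ {x2, x3, x4, x7, x9, x11, x12, x13, x15} = {x4}
So ⟦student that rolled inside x9⟧ = {x4}.

{x4}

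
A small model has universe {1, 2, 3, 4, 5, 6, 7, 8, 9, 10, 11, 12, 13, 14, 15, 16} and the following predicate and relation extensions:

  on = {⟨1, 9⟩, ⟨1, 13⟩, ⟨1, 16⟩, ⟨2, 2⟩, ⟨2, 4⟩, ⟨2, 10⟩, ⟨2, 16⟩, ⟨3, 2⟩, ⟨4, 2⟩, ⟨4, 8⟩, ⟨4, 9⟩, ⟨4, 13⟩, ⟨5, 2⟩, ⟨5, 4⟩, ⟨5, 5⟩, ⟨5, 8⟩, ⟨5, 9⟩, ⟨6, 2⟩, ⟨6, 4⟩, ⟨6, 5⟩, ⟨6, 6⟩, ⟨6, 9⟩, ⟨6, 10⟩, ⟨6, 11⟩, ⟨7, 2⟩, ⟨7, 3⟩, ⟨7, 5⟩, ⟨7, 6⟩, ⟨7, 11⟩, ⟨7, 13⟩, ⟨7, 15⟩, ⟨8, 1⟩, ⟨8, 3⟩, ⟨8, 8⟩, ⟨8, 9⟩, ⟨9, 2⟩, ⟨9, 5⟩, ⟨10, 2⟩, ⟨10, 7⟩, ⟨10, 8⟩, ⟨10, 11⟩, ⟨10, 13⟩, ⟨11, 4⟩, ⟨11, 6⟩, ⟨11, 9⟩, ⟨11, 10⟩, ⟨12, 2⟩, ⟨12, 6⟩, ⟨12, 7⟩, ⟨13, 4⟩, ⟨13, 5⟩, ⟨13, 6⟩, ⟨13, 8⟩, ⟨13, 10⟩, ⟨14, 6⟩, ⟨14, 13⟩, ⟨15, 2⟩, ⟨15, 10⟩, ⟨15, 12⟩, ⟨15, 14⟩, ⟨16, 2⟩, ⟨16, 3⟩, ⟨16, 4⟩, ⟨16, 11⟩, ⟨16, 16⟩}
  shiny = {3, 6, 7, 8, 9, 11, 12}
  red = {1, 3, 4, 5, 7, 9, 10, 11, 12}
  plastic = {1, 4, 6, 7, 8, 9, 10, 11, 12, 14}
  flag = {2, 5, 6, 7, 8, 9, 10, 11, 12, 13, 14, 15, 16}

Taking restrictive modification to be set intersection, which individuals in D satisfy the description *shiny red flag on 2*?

{7, 9, 12}

⟦on 2⟧ = {x : ⟨x, 2⟩ ∈ ⟦on⟧} = {2, 3, 4, 5, 6, 7, 9, 10, 12, 15, 16}
⟦flag⟧ = {2, 5, 6, 7, 8, 9, 10, 11, 12, 13, 14, 15, 16}
… ∩ ⟦on 2⟧ = {2, 5, 6, 7, 8, 9, 10, 11, 12, 13, 14, 15, 16} ∩ {2, 3, 4, 5, 6, 7, 9, 10, 12, 15, 16} = {2, 5, 6, 7, 9, 10, 12, 15, 16}
… ∩ ⟦shiny⟧ = {2, 5, 6, 7, 9, 10, 12, 15, 16} ∩ {3, 6, 7, 8, 9, 11, 12} = {6, 7, 9, 12}
… ∩ ⟦red⟧ = {6, 7, 9, 12} ∩ {1, 3, 4, 5, 7, 9, 10, 11, 12} = {7, 9, 12}
So ⟦shiny red flag on 2⟧ = {7, 9, 12}.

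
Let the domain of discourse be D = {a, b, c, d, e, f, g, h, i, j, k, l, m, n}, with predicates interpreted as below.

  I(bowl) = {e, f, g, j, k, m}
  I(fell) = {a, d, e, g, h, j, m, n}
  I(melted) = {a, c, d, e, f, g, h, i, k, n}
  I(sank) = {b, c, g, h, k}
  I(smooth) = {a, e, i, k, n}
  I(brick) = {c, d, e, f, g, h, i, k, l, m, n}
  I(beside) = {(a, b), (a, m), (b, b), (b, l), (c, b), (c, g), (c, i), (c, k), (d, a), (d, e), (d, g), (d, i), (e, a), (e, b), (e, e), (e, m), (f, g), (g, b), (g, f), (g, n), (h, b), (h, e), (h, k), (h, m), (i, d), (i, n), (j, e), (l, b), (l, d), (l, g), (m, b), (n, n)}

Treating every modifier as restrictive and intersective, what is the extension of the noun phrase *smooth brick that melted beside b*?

{e}

⟦that melted⟧ = ⟦melted⟧ = {a, c, d, e, f, g, h, i, k, n}
⟦beside b⟧ = {x : ⟨x, b⟩ ∈ ⟦beside⟧} = {a, b, c, e, g, h, l, m}
⟦brick⟧ = {c, d, e, f, g, h, i, k, l, m, n}
… ∩ ⟦that melted⟧ = {c, d, e, f, g, h, i, k, l, m, n} ∩ {a, c, d, e, f, g, h, i, k, n} = {c, d, e, f, g, h, i, k, n}
… ∩ ⟦beside b⟧ = {c, d, e, f, g, h, i, k, n} ∩ {a, b, c, e, g, h, l, m} = {c, e, g, h}
… ∩ ⟦smooth⟧ = {c, e, g, h} ∩ {a, e, i, k, n} = {e}
So ⟦smooth brick that melted beside b⟧ = {e}.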